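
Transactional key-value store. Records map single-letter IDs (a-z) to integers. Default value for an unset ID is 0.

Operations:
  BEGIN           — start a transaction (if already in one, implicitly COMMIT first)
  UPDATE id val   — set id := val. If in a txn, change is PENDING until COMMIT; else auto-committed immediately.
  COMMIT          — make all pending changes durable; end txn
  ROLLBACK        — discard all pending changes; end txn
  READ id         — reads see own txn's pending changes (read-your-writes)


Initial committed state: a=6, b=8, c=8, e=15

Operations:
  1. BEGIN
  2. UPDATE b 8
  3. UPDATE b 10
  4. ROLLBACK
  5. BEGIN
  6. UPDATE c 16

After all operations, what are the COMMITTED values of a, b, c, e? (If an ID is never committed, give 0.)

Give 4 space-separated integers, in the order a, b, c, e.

Answer: 6 8 8 15

Derivation:
Initial committed: {a=6, b=8, c=8, e=15}
Op 1: BEGIN: in_txn=True, pending={}
Op 2: UPDATE b=8 (pending; pending now {b=8})
Op 3: UPDATE b=10 (pending; pending now {b=10})
Op 4: ROLLBACK: discarded pending ['b']; in_txn=False
Op 5: BEGIN: in_txn=True, pending={}
Op 6: UPDATE c=16 (pending; pending now {c=16})
Final committed: {a=6, b=8, c=8, e=15}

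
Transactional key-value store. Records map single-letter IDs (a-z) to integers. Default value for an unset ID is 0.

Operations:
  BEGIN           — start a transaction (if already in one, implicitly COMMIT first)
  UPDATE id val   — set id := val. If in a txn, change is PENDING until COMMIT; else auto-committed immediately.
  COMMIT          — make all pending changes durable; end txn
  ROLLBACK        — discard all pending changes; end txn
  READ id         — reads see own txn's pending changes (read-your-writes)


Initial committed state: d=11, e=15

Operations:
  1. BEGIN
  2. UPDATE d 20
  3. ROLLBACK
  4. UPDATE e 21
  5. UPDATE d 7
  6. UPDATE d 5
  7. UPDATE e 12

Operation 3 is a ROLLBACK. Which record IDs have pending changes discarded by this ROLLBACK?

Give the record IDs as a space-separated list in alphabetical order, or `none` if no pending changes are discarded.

Initial committed: {d=11, e=15}
Op 1: BEGIN: in_txn=True, pending={}
Op 2: UPDATE d=20 (pending; pending now {d=20})
Op 3: ROLLBACK: discarded pending ['d']; in_txn=False
Op 4: UPDATE e=21 (auto-commit; committed e=21)
Op 5: UPDATE d=7 (auto-commit; committed d=7)
Op 6: UPDATE d=5 (auto-commit; committed d=5)
Op 7: UPDATE e=12 (auto-commit; committed e=12)
ROLLBACK at op 3 discards: ['d']

Answer: d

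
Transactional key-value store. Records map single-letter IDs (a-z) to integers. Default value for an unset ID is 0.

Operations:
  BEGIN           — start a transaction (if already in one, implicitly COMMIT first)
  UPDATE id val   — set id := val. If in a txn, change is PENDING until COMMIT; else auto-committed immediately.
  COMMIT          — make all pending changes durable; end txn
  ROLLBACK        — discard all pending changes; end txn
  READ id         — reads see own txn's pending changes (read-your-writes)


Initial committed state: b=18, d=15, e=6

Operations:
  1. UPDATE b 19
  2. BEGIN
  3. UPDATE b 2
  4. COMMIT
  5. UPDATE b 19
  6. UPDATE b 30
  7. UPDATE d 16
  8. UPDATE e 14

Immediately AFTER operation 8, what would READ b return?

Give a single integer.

Answer: 30

Derivation:
Initial committed: {b=18, d=15, e=6}
Op 1: UPDATE b=19 (auto-commit; committed b=19)
Op 2: BEGIN: in_txn=True, pending={}
Op 3: UPDATE b=2 (pending; pending now {b=2})
Op 4: COMMIT: merged ['b'] into committed; committed now {b=2, d=15, e=6}
Op 5: UPDATE b=19 (auto-commit; committed b=19)
Op 6: UPDATE b=30 (auto-commit; committed b=30)
Op 7: UPDATE d=16 (auto-commit; committed d=16)
Op 8: UPDATE e=14 (auto-commit; committed e=14)
After op 8: visible(b) = 30 (pending={}, committed={b=30, d=16, e=14})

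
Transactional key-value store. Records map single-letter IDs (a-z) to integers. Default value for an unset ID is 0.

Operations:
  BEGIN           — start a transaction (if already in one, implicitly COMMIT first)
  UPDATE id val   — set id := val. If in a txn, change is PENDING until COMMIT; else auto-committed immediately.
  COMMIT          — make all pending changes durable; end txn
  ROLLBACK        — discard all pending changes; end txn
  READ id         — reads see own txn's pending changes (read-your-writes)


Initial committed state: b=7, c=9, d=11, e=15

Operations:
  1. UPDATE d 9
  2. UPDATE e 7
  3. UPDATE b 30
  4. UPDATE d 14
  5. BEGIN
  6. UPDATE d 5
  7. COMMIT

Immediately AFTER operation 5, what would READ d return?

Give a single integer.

Answer: 14

Derivation:
Initial committed: {b=7, c=9, d=11, e=15}
Op 1: UPDATE d=9 (auto-commit; committed d=9)
Op 2: UPDATE e=7 (auto-commit; committed e=7)
Op 3: UPDATE b=30 (auto-commit; committed b=30)
Op 4: UPDATE d=14 (auto-commit; committed d=14)
Op 5: BEGIN: in_txn=True, pending={}
After op 5: visible(d) = 14 (pending={}, committed={b=30, c=9, d=14, e=7})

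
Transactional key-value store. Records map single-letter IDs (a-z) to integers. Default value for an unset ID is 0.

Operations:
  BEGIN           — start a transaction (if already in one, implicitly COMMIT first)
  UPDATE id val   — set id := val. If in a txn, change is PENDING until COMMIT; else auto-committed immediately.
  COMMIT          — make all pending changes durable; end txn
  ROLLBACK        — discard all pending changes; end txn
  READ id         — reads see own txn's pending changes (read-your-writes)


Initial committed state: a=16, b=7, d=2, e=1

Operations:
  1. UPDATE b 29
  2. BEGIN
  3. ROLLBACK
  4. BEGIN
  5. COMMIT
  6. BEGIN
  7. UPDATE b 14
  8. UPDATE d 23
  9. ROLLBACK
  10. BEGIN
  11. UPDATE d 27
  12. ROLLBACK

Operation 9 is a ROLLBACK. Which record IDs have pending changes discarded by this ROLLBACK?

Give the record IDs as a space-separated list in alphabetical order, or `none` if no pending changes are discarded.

Answer: b d

Derivation:
Initial committed: {a=16, b=7, d=2, e=1}
Op 1: UPDATE b=29 (auto-commit; committed b=29)
Op 2: BEGIN: in_txn=True, pending={}
Op 3: ROLLBACK: discarded pending []; in_txn=False
Op 4: BEGIN: in_txn=True, pending={}
Op 5: COMMIT: merged [] into committed; committed now {a=16, b=29, d=2, e=1}
Op 6: BEGIN: in_txn=True, pending={}
Op 7: UPDATE b=14 (pending; pending now {b=14})
Op 8: UPDATE d=23 (pending; pending now {b=14, d=23})
Op 9: ROLLBACK: discarded pending ['b', 'd']; in_txn=False
Op 10: BEGIN: in_txn=True, pending={}
Op 11: UPDATE d=27 (pending; pending now {d=27})
Op 12: ROLLBACK: discarded pending ['d']; in_txn=False
ROLLBACK at op 9 discards: ['b', 'd']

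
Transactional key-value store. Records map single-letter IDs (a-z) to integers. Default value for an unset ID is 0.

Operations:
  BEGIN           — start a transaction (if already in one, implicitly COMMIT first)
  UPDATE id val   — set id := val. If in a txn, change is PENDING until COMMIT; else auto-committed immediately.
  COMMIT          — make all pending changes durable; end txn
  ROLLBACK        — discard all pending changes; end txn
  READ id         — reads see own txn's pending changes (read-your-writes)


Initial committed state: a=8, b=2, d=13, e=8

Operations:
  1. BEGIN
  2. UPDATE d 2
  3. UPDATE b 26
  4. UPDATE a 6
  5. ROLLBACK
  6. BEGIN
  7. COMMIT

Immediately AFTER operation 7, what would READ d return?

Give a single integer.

Answer: 13

Derivation:
Initial committed: {a=8, b=2, d=13, e=8}
Op 1: BEGIN: in_txn=True, pending={}
Op 2: UPDATE d=2 (pending; pending now {d=2})
Op 3: UPDATE b=26 (pending; pending now {b=26, d=2})
Op 4: UPDATE a=6 (pending; pending now {a=6, b=26, d=2})
Op 5: ROLLBACK: discarded pending ['a', 'b', 'd']; in_txn=False
Op 6: BEGIN: in_txn=True, pending={}
Op 7: COMMIT: merged [] into committed; committed now {a=8, b=2, d=13, e=8}
After op 7: visible(d) = 13 (pending={}, committed={a=8, b=2, d=13, e=8})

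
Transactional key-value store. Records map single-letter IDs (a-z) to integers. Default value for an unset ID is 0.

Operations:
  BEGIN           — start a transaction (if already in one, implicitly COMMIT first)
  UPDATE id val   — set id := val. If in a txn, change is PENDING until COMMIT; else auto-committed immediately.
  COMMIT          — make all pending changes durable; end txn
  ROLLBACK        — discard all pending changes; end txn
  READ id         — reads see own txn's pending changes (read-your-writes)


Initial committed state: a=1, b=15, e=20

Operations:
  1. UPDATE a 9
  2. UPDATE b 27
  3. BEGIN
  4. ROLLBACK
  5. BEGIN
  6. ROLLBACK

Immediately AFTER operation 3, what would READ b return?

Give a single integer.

Initial committed: {a=1, b=15, e=20}
Op 1: UPDATE a=9 (auto-commit; committed a=9)
Op 2: UPDATE b=27 (auto-commit; committed b=27)
Op 3: BEGIN: in_txn=True, pending={}
After op 3: visible(b) = 27 (pending={}, committed={a=9, b=27, e=20})

Answer: 27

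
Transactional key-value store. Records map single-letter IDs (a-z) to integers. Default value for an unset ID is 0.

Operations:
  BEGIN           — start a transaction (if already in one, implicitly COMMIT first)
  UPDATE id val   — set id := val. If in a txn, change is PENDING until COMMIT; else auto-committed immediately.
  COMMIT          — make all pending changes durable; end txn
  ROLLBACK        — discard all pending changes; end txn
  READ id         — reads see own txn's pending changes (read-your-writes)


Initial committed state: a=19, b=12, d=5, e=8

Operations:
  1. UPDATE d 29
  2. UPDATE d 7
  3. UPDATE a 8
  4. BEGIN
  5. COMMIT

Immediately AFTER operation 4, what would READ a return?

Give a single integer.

Initial committed: {a=19, b=12, d=5, e=8}
Op 1: UPDATE d=29 (auto-commit; committed d=29)
Op 2: UPDATE d=7 (auto-commit; committed d=7)
Op 3: UPDATE a=8 (auto-commit; committed a=8)
Op 4: BEGIN: in_txn=True, pending={}
After op 4: visible(a) = 8 (pending={}, committed={a=8, b=12, d=7, e=8})

Answer: 8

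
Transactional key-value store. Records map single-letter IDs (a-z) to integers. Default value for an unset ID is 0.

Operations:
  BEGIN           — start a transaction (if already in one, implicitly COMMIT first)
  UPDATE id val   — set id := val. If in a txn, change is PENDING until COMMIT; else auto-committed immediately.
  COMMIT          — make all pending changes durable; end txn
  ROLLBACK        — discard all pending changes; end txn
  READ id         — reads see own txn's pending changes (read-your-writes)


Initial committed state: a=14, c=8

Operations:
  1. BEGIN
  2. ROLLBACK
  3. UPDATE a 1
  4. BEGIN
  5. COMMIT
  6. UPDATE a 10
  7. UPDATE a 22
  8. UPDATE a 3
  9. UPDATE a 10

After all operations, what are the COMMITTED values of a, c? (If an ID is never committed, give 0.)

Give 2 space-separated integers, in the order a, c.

Answer: 10 8

Derivation:
Initial committed: {a=14, c=8}
Op 1: BEGIN: in_txn=True, pending={}
Op 2: ROLLBACK: discarded pending []; in_txn=False
Op 3: UPDATE a=1 (auto-commit; committed a=1)
Op 4: BEGIN: in_txn=True, pending={}
Op 5: COMMIT: merged [] into committed; committed now {a=1, c=8}
Op 6: UPDATE a=10 (auto-commit; committed a=10)
Op 7: UPDATE a=22 (auto-commit; committed a=22)
Op 8: UPDATE a=3 (auto-commit; committed a=3)
Op 9: UPDATE a=10 (auto-commit; committed a=10)
Final committed: {a=10, c=8}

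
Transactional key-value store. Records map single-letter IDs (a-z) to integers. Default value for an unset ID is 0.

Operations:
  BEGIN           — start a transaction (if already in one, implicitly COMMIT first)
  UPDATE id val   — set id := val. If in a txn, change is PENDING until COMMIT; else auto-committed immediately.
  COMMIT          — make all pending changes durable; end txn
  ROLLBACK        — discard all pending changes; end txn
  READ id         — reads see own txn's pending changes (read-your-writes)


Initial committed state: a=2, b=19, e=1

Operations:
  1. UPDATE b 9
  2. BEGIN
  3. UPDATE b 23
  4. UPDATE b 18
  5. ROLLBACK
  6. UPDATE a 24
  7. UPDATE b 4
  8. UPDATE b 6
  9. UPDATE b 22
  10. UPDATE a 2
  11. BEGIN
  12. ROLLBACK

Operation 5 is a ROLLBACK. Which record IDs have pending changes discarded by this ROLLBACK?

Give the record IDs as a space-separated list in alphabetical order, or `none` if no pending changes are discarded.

Answer: b

Derivation:
Initial committed: {a=2, b=19, e=1}
Op 1: UPDATE b=9 (auto-commit; committed b=9)
Op 2: BEGIN: in_txn=True, pending={}
Op 3: UPDATE b=23 (pending; pending now {b=23})
Op 4: UPDATE b=18 (pending; pending now {b=18})
Op 5: ROLLBACK: discarded pending ['b']; in_txn=False
Op 6: UPDATE a=24 (auto-commit; committed a=24)
Op 7: UPDATE b=4 (auto-commit; committed b=4)
Op 8: UPDATE b=6 (auto-commit; committed b=6)
Op 9: UPDATE b=22 (auto-commit; committed b=22)
Op 10: UPDATE a=2 (auto-commit; committed a=2)
Op 11: BEGIN: in_txn=True, pending={}
Op 12: ROLLBACK: discarded pending []; in_txn=False
ROLLBACK at op 5 discards: ['b']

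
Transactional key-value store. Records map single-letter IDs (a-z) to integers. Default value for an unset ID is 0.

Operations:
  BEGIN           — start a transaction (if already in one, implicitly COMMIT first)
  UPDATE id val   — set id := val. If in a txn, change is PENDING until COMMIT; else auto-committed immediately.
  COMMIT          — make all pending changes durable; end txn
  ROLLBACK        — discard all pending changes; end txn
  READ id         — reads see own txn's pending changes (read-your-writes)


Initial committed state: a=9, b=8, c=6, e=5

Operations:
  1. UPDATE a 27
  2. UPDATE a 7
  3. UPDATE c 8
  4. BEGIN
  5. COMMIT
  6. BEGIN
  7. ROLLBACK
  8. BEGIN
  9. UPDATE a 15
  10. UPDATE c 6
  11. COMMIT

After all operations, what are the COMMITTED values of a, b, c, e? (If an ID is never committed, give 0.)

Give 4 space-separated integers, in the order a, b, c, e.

Answer: 15 8 6 5

Derivation:
Initial committed: {a=9, b=8, c=6, e=5}
Op 1: UPDATE a=27 (auto-commit; committed a=27)
Op 2: UPDATE a=7 (auto-commit; committed a=7)
Op 3: UPDATE c=8 (auto-commit; committed c=8)
Op 4: BEGIN: in_txn=True, pending={}
Op 5: COMMIT: merged [] into committed; committed now {a=7, b=8, c=8, e=5}
Op 6: BEGIN: in_txn=True, pending={}
Op 7: ROLLBACK: discarded pending []; in_txn=False
Op 8: BEGIN: in_txn=True, pending={}
Op 9: UPDATE a=15 (pending; pending now {a=15})
Op 10: UPDATE c=6 (pending; pending now {a=15, c=6})
Op 11: COMMIT: merged ['a', 'c'] into committed; committed now {a=15, b=8, c=6, e=5}
Final committed: {a=15, b=8, c=6, e=5}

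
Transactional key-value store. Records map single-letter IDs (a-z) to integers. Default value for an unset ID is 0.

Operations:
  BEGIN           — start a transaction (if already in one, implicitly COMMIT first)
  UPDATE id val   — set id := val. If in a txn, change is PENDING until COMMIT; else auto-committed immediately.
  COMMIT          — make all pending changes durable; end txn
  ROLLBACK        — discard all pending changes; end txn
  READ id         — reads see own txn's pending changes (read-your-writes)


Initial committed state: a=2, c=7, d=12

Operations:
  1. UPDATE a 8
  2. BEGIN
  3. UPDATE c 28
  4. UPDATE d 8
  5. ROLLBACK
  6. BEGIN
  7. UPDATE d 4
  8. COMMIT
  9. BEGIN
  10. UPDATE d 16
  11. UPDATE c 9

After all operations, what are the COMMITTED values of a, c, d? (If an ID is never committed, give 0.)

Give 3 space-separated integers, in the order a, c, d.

Answer: 8 7 4

Derivation:
Initial committed: {a=2, c=7, d=12}
Op 1: UPDATE a=8 (auto-commit; committed a=8)
Op 2: BEGIN: in_txn=True, pending={}
Op 3: UPDATE c=28 (pending; pending now {c=28})
Op 4: UPDATE d=8 (pending; pending now {c=28, d=8})
Op 5: ROLLBACK: discarded pending ['c', 'd']; in_txn=False
Op 6: BEGIN: in_txn=True, pending={}
Op 7: UPDATE d=4 (pending; pending now {d=4})
Op 8: COMMIT: merged ['d'] into committed; committed now {a=8, c=7, d=4}
Op 9: BEGIN: in_txn=True, pending={}
Op 10: UPDATE d=16 (pending; pending now {d=16})
Op 11: UPDATE c=9 (pending; pending now {c=9, d=16})
Final committed: {a=8, c=7, d=4}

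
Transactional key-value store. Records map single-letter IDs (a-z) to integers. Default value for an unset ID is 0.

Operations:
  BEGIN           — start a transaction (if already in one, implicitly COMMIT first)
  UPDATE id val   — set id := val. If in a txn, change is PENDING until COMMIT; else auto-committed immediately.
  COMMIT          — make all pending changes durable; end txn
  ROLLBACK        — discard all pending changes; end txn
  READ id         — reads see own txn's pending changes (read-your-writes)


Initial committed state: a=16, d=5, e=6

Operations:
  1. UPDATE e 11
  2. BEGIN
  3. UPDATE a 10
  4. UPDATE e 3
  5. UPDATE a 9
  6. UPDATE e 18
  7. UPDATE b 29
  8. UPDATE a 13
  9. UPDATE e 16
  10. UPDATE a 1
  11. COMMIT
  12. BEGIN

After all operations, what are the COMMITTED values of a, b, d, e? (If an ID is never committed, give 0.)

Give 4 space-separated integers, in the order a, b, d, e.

Initial committed: {a=16, d=5, e=6}
Op 1: UPDATE e=11 (auto-commit; committed e=11)
Op 2: BEGIN: in_txn=True, pending={}
Op 3: UPDATE a=10 (pending; pending now {a=10})
Op 4: UPDATE e=3 (pending; pending now {a=10, e=3})
Op 5: UPDATE a=9 (pending; pending now {a=9, e=3})
Op 6: UPDATE e=18 (pending; pending now {a=9, e=18})
Op 7: UPDATE b=29 (pending; pending now {a=9, b=29, e=18})
Op 8: UPDATE a=13 (pending; pending now {a=13, b=29, e=18})
Op 9: UPDATE e=16 (pending; pending now {a=13, b=29, e=16})
Op 10: UPDATE a=1 (pending; pending now {a=1, b=29, e=16})
Op 11: COMMIT: merged ['a', 'b', 'e'] into committed; committed now {a=1, b=29, d=5, e=16}
Op 12: BEGIN: in_txn=True, pending={}
Final committed: {a=1, b=29, d=5, e=16}

Answer: 1 29 5 16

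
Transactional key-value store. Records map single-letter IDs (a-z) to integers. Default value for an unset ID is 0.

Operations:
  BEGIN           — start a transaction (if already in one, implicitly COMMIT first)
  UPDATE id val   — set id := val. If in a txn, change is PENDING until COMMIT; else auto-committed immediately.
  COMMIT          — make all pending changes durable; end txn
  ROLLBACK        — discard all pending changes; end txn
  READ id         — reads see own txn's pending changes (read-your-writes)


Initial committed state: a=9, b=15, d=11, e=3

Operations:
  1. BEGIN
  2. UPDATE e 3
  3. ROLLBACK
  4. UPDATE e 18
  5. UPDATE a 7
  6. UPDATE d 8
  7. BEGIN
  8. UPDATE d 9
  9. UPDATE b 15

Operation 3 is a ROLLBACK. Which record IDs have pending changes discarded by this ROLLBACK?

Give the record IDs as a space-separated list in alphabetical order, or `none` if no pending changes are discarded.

Answer: e

Derivation:
Initial committed: {a=9, b=15, d=11, e=3}
Op 1: BEGIN: in_txn=True, pending={}
Op 2: UPDATE e=3 (pending; pending now {e=3})
Op 3: ROLLBACK: discarded pending ['e']; in_txn=False
Op 4: UPDATE e=18 (auto-commit; committed e=18)
Op 5: UPDATE a=7 (auto-commit; committed a=7)
Op 6: UPDATE d=8 (auto-commit; committed d=8)
Op 7: BEGIN: in_txn=True, pending={}
Op 8: UPDATE d=9 (pending; pending now {d=9})
Op 9: UPDATE b=15 (pending; pending now {b=15, d=9})
ROLLBACK at op 3 discards: ['e']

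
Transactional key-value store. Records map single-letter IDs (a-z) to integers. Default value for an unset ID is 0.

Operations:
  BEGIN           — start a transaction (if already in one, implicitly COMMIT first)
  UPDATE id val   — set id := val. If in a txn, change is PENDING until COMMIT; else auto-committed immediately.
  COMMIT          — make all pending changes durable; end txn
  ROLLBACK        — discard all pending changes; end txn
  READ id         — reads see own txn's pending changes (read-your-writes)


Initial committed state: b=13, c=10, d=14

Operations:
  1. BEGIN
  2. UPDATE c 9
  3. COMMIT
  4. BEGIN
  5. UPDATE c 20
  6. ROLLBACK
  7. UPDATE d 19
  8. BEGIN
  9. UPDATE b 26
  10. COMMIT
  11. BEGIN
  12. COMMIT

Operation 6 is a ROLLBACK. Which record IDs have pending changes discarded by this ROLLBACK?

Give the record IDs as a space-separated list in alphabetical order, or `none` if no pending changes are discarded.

Answer: c

Derivation:
Initial committed: {b=13, c=10, d=14}
Op 1: BEGIN: in_txn=True, pending={}
Op 2: UPDATE c=9 (pending; pending now {c=9})
Op 3: COMMIT: merged ['c'] into committed; committed now {b=13, c=9, d=14}
Op 4: BEGIN: in_txn=True, pending={}
Op 5: UPDATE c=20 (pending; pending now {c=20})
Op 6: ROLLBACK: discarded pending ['c']; in_txn=False
Op 7: UPDATE d=19 (auto-commit; committed d=19)
Op 8: BEGIN: in_txn=True, pending={}
Op 9: UPDATE b=26 (pending; pending now {b=26})
Op 10: COMMIT: merged ['b'] into committed; committed now {b=26, c=9, d=19}
Op 11: BEGIN: in_txn=True, pending={}
Op 12: COMMIT: merged [] into committed; committed now {b=26, c=9, d=19}
ROLLBACK at op 6 discards: ['c']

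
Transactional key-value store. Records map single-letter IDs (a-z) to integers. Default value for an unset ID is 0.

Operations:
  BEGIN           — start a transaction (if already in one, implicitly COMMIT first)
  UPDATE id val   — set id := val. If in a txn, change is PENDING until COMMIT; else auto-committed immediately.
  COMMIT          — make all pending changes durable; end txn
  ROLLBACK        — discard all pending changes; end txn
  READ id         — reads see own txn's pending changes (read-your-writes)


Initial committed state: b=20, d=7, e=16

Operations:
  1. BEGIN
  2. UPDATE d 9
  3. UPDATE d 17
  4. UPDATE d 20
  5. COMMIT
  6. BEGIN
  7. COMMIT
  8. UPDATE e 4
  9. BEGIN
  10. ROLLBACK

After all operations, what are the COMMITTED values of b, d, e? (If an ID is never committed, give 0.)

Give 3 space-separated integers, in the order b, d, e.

Initial committed: {b=20, d=7, e=16}
Op 1: BEGIN: in_txn=True, pending={}
Op 2: UPDATE d=9 (pending; pending now {d=9})
Op 3: UPDATE d=17 (pending; pending now {d=17})
Op 4: UPDATE d=20 (pending; pending now {d=20})
Op 5: COMMIT: merged ['d'] into committed; committed now {b=20, d=20, e=16}
Op 6: BEGIN: in_txn=True, pending={}
Op 7: COMMIT: merged [] into committed; committed now {b=20, d=20, e=16}
Op 8: UPDATE e=4 (auto-commit; committed e=4)
Op 9: BEGIN: in_txn=True, pending={}
Op 10: ROLLBACK: discarded pending []; in_txn=False
Final committed: {b=20, d=20, e=4}

Answer: 20 20 4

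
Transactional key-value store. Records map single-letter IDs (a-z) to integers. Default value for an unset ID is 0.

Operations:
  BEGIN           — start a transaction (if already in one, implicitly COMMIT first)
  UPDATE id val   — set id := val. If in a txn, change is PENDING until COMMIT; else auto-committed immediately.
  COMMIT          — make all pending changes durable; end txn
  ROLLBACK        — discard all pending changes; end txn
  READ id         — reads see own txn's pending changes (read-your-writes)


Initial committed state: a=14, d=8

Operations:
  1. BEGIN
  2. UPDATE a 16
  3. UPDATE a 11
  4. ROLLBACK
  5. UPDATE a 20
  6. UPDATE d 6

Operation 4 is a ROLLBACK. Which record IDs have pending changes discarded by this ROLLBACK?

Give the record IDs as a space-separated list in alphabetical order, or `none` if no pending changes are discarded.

Initial committed: {a=14, d=8}
Op 1: BEGIN: in_txn=True, pending={}
Op 2: UPDATE a=16 (pending; pending now {a=16})
Op 3: UPDATE a=11 (pending; pending now {a=11})
Op 4: ROLLBACK: discarded pending ['a']; in_txn=False
Op 5: UPDATE a=20 (auto-commit; committed a=20)
Op 6: UPDATE d=6 (auto-commit; committed d=6)
ROLLBACK at op 4 discards: ['a']

Answer: a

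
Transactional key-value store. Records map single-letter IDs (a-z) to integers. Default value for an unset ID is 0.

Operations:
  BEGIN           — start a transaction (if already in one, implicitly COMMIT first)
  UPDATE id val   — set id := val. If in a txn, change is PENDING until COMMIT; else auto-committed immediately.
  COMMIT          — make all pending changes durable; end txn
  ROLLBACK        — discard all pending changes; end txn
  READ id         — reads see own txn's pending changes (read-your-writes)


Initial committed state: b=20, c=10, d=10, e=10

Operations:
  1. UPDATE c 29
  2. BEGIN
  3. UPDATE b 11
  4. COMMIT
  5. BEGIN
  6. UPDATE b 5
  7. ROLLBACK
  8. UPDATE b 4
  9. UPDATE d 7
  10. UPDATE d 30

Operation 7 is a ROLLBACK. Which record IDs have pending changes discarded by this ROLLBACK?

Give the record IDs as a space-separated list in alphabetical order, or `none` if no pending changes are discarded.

Initial committed: {b=20, c=10, d=10, e=10}
Op 1: UPDATE c=29 (auto-commit; committed c=29)
Op 2: BEGIN: in_txn=True, pending={}
Op 3: UPDATE b=11 (pending; pending now {b=11})
Op 4: COMMIT: merged ['b'] into committed; committed now {b=11, c=29, d=10, e=10}
Op 5: BEGIN: in_txn=True, pending={}
Op 6: UPDATE b=5 (pending; pending now {b=5})
Op 7: ROLLBACK: discarded pending ['b']; in_txn=False
Op 8: UPDATE b=4 (auto-commit; committed b=4)
Op 9: UPDATE d=7 (auto-commit; committed d=7)
Op 10: UPDATE d=30 (auto-commit; committed d=30)
ROLLBACK at op 7 discards: ['b']

Answer: b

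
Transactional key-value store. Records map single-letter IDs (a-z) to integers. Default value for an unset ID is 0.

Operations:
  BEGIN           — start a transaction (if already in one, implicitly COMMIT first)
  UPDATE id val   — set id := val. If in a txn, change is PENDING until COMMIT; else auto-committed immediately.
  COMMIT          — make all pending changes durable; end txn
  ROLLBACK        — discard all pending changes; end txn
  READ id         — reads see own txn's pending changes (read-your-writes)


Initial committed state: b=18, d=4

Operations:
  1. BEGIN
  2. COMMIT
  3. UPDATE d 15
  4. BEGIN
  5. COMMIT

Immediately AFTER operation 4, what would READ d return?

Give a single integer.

Initial committed: {b=18, d=4}
Op 1: BEGIN: in_txn=True, pending={}
Op 2: COMMIT: merged [] into committed; committed now {b=18, d=4}
Op 3: UPDATE d=15 (auto-commit; committed d=15)
Op 4: BEGIN: in_txn=True, pending={}
After op 4: visible(d) = 15 (pending={}, committed={b=18, d=15})

Answer: 15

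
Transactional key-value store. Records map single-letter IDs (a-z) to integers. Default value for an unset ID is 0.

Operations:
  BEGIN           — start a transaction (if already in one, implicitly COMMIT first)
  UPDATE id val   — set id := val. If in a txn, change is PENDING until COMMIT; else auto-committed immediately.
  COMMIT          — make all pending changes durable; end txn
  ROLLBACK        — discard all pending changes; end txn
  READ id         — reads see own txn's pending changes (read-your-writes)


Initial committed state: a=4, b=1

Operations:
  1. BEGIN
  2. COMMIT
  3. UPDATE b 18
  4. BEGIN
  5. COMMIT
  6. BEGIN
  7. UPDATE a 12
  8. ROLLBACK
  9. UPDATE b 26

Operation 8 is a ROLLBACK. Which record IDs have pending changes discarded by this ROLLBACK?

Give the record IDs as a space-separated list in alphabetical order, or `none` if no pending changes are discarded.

Answer: a

Derivation:
Initial committed: {a=4, b=1}
Op 1: BEGIN: in_txn=True, pending={}
Op 2: COMMIT: merged [] into committed; committed now {a=4, b=1}
Op 3: UPDATE b=18 (auto-commit; committed b=18)
Op 4: BEGIN: in_txn=True, pending={}
Op 5: COMMIT: merged [] into committed; committed now {a=4, b=18}
Op 6: BEGIN: in_txn=True, pending={}
Op 7: UPDATE a=12 (pending; pending now {a=12})
Op 8: ROLLBACK: discarded pending ['a']; in_txn=False
Op 9: UPDATE b=26 (auto-commit; committed b=26)
ROLLBACK at op 8 discards: ['a']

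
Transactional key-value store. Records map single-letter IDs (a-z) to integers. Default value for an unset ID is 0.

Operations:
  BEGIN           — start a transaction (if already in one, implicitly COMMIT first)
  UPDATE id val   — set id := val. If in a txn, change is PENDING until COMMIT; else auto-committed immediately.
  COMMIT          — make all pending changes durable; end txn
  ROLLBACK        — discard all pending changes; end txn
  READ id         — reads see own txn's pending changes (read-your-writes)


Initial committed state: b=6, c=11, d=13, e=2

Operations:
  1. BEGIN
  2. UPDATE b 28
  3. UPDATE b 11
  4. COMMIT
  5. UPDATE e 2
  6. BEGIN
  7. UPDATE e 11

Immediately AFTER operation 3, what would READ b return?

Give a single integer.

Initial committed: {b=6, c=11, d=13, e=2}
Op 1: BEGIN: in_txn=True, pending={}
Op 2: UPDATE b=28 (pending; pending now {b=28})
Op 3: UPDATE b=11 (pending; pending now {b=11})
After op 3: visible(b) = 11 (pending={b=11}, committed={b=6, c=11, d=13, e=2})

Answer: 11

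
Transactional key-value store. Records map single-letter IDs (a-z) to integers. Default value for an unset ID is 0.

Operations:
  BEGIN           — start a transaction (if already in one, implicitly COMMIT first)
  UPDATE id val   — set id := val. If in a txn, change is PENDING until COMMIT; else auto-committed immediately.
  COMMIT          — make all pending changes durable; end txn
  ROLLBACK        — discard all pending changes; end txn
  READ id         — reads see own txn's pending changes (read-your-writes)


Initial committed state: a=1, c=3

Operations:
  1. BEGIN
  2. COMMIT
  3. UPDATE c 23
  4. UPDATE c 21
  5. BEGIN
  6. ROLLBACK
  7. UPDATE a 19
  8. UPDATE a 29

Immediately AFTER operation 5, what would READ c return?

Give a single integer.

Initial committed: {a=1, c=3}
Op 1: BEGIN: in_txn=True, pending={}
Op 2: COMMIT: merged [] into committed; committed now {a=1, c=3}
Op 3: UPDATE c=23 (auto-commit; committed c=23)
Op 4: UPDATE c=21 (auto-commit; committed c=21)
Op 5: BEGIN: in_txn=True, pending={}
After op 5: visible(c) = 21 (pending={}, committed={a=1, c=21})

Answer: 21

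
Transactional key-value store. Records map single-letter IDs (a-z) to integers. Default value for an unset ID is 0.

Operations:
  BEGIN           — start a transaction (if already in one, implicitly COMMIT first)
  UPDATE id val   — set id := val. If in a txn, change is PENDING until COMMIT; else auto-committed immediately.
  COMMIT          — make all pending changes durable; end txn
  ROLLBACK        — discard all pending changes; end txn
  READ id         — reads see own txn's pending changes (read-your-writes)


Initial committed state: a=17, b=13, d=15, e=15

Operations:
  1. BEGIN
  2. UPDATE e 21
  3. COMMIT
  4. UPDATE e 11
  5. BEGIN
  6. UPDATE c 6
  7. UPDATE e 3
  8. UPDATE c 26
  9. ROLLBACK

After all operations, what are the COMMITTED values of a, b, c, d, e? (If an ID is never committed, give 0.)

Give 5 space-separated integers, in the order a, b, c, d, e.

Answer: 17 13 0 15 11

Derivation:
Initial committed: {a=17, b=13, d=15, e=15}
Op 1: BEGIN: in_txn=True, pending={}
Op 2: UPDATE e=21 (pending; pending now {e=21})
Op 3: COMMIT: merged ['e'] into committed; committed now {a=17, b=13, d=15, e=21}
Op 4: UPDATE e=11 (auto-commit; committed e=11)
Op 5: BEGIN: in_txn=True, pending={}
Op 6: UPDATE c=6 (pending; pending now {c=6})
Op 7: UPDATE e=3 (pending; pending now {c=6, e=3})
Op 8: UPDATE c=26 (pending; pending now {c=26, e=3})
Op 9: ROLLBACK: discarded pending ['c', 'e']; in_txn=False
Final committed: {a=17, b=13, d=15, e=11}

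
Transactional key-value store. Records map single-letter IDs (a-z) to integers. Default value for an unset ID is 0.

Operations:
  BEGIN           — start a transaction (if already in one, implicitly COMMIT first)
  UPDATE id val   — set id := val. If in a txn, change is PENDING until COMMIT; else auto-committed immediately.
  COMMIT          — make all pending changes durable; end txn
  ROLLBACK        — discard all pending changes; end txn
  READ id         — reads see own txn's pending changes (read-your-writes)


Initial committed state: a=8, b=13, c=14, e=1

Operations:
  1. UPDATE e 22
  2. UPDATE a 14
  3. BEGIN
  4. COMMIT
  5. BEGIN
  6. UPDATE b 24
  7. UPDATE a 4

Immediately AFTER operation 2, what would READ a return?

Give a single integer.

Answer: 14

Derivation:
Initial committed: {a=8, b=13, c=14, e=1}
Op 1: UPDATE e=22 (auto-commit; committed e=22)
Op 2: UPDATE a=14 (auto-commit; committed a=14)
After op 2: visible(a) = 14 (pending={}, committed={a=14, b=13, c=14, e=22})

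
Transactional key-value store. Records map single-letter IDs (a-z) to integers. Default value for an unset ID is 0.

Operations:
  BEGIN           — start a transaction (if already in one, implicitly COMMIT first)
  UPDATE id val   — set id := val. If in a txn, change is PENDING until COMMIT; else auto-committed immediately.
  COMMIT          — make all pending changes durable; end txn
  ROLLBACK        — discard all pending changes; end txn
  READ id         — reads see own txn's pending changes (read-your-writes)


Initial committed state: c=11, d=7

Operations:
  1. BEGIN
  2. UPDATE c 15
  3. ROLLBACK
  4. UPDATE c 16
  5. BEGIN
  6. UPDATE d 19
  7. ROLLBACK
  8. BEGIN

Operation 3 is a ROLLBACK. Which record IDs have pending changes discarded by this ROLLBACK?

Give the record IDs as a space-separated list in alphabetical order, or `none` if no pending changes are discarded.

Answer: c

Derivation:
Initial committed: {c=11, d=7}
Op 1: BEGIN: in_txn=True, pending={}
Op 2: UPDATE c=15 (pending; pending now {c=15})
Op 3: ROLLBACK: discarded pending ['c']; in_txn=False
Op 4: UPDATE c=16 (auto-commit; committed c=16)
Op 5: BEGIN: in_txn=True, pending={}
Op 6: UPDATE d=19 (pending; pending now {d=19})
Op 7: ROLLBACK: discarded pending ['d']; in_txn=False
Op 8: BEGIN: in_txn=True, pending={}
ROLLBACK at op 3 discards: ['c']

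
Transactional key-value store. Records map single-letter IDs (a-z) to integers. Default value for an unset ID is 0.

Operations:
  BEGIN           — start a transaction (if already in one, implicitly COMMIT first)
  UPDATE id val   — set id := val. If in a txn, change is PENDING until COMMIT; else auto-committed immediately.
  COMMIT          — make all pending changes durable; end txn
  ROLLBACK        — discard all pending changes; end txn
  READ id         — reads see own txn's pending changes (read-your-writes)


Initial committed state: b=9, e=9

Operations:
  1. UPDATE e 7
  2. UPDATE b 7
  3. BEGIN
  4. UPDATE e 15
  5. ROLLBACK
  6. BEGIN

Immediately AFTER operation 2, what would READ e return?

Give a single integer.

Initial committed: {b=9, e=9}
Op 1: UPDATE e=7 (auto-commit; committed e=7)
Op 2: UPDATE b=7 (auto-commit; committed b=7)
After op 2: visible(e) = 7 (pending={}, committed={b=7, e=7})

Answer: 7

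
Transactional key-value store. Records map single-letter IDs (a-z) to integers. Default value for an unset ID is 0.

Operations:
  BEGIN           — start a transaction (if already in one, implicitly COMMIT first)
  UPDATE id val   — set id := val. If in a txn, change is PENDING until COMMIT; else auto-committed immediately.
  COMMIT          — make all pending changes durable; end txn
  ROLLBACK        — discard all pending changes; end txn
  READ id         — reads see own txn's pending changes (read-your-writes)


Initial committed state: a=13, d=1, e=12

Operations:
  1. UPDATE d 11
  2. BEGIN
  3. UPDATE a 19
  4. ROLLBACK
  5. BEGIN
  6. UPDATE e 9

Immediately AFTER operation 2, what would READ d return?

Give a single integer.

Initial committed: {a=13, d=1, e=12}
Op 1: UPDATE d=11 (auto-commit; committed d=11)
Op 2: BEGIN: in_txn=True, pending={}
After op 2: visible(d) = 11 (pending={}, committed={a=13, d=11, e=12})

Answer: 11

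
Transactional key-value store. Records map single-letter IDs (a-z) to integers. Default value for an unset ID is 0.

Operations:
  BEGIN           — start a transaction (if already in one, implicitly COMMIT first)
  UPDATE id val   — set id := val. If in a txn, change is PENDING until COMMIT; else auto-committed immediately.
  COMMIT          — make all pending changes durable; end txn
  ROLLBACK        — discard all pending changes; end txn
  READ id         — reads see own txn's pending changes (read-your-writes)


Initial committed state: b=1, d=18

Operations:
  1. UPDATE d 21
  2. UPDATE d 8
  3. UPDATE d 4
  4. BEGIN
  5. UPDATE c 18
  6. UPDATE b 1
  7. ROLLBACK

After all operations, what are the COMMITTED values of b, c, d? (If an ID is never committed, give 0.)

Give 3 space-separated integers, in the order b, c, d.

Initial committed: {b=1, d=18}
Op 1: UPDATE d=21 (auto-commit; committed d=21)
Op 2: UPDATE d=8 (auto-commit; committed d=8)
Op 3: UPDATE d=4 (auto-commit; committed d=4)
Op 4: BEGIN: in_txn=True, pending={}
Op 5: UPDATE c=18 (pending; pending now {c=18})
Op 6: UPDATE b=1 (pending; pending now {b=1, c=18})
Op 7: ROLLBACK: discarded pending ['b', 'c']; in_txn=False
Final committed: {b=1, d=4}

Answer: 1 0 4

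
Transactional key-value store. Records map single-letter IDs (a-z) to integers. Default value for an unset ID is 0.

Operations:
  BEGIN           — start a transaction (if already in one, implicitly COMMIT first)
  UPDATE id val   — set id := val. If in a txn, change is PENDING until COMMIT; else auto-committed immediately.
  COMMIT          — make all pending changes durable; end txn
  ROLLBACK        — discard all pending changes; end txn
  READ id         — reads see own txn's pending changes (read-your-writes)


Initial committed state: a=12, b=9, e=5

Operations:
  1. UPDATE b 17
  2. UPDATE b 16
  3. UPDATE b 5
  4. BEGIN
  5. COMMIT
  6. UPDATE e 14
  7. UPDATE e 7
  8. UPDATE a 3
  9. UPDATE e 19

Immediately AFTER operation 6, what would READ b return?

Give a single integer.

Answer: 5

Derivation:
Initial committed: {a=12, b=9, e=5}
Op 1: UPDATE b=17 (auto-commit; committed b=17)
Op 2: UPDATE b=16 (auto-commit; committed b=16)
Op 3: UPDATE b=5 (auto-commit; committed b=5)
Op 4: BEGIN: in_txn=True, pending={}
Op 5: COMMIT: merged [] into committed; committed now {a=12, b=5, e=5}
Op 6: UPDATE e=14 (auto-commit; committed e=14)
After op 6: visible(b) = 5 (pending={}, committed={a=12, b=5, e=14})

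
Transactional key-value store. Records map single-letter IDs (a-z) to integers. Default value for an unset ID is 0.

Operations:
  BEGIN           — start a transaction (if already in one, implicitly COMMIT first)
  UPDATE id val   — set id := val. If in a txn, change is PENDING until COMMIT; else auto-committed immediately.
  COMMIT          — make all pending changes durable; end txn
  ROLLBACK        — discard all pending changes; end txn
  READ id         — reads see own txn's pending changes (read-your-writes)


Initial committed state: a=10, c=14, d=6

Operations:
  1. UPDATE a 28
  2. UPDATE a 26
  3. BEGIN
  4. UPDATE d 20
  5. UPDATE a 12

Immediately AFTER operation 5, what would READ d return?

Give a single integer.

Answer: 20

Derivation:
Initial committed: {a=10, c=14, d=6}
Op 1: UPDATE a=28 (auto-commit; committed a=28)
Op 2: UPDATE a=26 (auto-commit; committed a=26)
Op 3: BEGIN: in_txn=True, pending={}
Op 4: UPDATE d=20 (pending; pending now {d=20})
Op 5: UPDATE a=12 (pending; pending now {a=12, d=20})
After op 5: visible(d) = 20 (pending={a=12, d=20}, committed={a=26, c=14, d=6})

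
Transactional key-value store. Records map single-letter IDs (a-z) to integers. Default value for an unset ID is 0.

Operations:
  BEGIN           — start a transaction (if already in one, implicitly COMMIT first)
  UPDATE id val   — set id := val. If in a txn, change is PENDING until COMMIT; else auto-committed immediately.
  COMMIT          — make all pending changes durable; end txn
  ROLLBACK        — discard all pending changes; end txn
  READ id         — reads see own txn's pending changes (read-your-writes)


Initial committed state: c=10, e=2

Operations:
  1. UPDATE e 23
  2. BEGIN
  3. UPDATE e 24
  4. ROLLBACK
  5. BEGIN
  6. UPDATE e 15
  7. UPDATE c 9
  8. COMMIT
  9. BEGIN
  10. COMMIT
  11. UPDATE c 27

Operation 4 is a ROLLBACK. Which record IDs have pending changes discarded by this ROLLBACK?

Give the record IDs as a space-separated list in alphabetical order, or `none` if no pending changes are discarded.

Initial committed: {c=10, e=2}
Op 1: UPDATE e=23 (auto-commit; committed e=23)
Op 2: BEGIN: in_txn=True, pending={}
Op 3: UPDATE e=24 (pending; pending now {e=24})
Op 4: ROLLBACK: discarded pending ['e']; in_txn=False
Op 5: BEGIN: in_txn=True, pending={}
Op 6: UPDATE e=15 (pending; pending now {e=15})
Op 7: UPDATE c=9 (pending; pending now {c=9, e=15})
Op 8: COMMIT: merged ['c', 'e'] into committed; committed now {c=9, e=15}
Op 9: BEGIN: in_txn=True, pending={}
Op 10: COMMIT: merged [] into committed; committed now {c=9, e=15}
Op 11: UPDATE c=27 (auto-commit; committed c=27)
ROLLBACK at op 4 discards: ['e']

Answer: e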